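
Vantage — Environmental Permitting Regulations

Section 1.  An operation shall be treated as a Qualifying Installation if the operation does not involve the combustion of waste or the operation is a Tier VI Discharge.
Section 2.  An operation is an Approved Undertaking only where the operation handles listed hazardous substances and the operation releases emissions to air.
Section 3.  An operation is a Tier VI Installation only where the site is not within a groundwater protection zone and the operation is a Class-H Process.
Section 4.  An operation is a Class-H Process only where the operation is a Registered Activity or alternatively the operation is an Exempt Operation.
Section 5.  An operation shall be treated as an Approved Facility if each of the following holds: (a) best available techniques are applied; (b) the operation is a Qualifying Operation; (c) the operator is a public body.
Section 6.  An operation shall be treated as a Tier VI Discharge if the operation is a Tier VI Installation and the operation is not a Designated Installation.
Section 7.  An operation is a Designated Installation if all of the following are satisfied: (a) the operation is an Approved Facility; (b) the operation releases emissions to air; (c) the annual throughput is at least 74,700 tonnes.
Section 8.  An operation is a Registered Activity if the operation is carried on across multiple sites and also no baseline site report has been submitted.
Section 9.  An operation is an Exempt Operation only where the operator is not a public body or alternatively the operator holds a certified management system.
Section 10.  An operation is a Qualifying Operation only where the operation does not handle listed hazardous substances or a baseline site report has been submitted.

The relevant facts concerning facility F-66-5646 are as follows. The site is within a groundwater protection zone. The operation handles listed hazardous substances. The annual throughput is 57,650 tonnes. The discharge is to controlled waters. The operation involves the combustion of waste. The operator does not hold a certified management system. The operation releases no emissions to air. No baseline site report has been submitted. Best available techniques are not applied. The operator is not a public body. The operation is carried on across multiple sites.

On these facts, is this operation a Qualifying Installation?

No

section 8 — Registered Activity: [the operation is carried on across multiple sites? yes] AND [no baseline site report has been submitted? yes] → satisfied.
section 9 — Exempt Operation: [the operator is not a public body? yes] OR [the operator holds a certified management system? no] → satisfied.
section 4 — Class-H Process: [Registered Activity (section 8)? yes] OR [Exempt Operation (section 9)? yes] → satisfied.
section 3 — Tier VI Installation: [the site is not within a groundwater protection zone? no] AND [Class-H Process (section 4)? yes] → not satisfied.
section 10 — Qualifying Operation: [the operation does not handle listed hazardous substances? no] OR [a baseline site report has been submitted? no] → not satisfied.
section 5 — Approved Facility: [best available techniques are applied? no] AND [Qualifying Operation (section 10)? no] AND [the operator is a public body? no] → not satisfied.
section 7 — Designated Installation: [Approved Facility (section 5)? no] AND [the operation releases emissions to air? no] AND [annual throughput: 57,650 tonnes ≥ 74,700 tonnes? no] → not satisfied.
section 6 — Tier VI Discharge: [Tier VI Installation (section 3)? no] AND [not a Designated Installation (section 7)? yes] → not satisfied.
section 1 — Qualifying Installation: [the operation does not involve the combustion of waste? no] OR [Tier VI Discharge (section 6)? no] → not satisfied.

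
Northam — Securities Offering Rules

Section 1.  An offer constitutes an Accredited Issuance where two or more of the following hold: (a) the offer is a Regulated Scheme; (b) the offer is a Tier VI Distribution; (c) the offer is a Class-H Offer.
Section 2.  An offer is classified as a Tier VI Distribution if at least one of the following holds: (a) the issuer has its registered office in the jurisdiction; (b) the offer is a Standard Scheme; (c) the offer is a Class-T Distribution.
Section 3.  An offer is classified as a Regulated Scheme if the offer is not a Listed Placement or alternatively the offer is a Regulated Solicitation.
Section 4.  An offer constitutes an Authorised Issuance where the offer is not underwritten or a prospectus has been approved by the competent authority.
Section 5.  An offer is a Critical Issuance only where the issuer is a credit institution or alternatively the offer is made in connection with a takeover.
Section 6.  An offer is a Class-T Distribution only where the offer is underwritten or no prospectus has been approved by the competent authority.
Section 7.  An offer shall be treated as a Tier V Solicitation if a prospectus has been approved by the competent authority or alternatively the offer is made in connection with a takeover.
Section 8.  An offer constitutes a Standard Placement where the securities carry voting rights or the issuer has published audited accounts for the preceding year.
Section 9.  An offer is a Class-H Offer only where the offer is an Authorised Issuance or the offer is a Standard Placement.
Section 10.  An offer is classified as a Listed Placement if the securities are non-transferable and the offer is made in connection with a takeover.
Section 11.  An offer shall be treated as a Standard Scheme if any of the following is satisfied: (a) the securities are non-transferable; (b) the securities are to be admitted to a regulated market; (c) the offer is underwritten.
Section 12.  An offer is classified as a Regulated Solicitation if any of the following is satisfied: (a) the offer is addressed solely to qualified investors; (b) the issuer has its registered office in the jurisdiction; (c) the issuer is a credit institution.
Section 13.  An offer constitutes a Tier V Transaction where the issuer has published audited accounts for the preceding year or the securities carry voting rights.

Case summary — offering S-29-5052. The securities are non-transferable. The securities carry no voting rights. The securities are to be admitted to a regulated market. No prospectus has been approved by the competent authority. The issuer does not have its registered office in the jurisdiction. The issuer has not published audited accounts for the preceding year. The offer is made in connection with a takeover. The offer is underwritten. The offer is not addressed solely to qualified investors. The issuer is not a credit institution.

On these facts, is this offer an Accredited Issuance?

Under section 10: the securities are non-transferable? yes; and the offer is made in connection with a takeover? yes. So the offer is a Listed Placement.
Under section 12: the offer is addressed solely to qualified investors? no; or the issuer has its registered office in the jurisdiction? no; or the issuer is a credit institution? no. So the offer is not a Regulated Solicitation.
Under section 3: not a Listed Placement (section 10)? no; or Regulated Solicitation (section 12)? no. So the offer is not a Regulated Scheme.
Under section 11: the securities are non-transferable? yes; or the securities are to be admitted to a regulated market? yes; or the offer is underwritten? yes. So the offer is a Standard Scheme.
Under section 6: the offer is underwritten? yes; or no prospectus has been approved by the competent authority? yes. So the offer is a Class-T Distribution.
Under section 2: the issuer has its registered office in the jurisdiction? no; or Standard Scheme (section 11)? yes; or Class-T Distribution (section 6)? yes. So the offer is a Tier VI Distribution.
Under section 4: the offer is not underwritten? no; or a prospectus has been approved by the competent authority? no. So the offer is not an Authorised Issuance.
Under section 8: the securities carry voting rights? no; or the issuer has published audited accounts for the preceding year? no. So the offer is not a Standard Placement.
Under section 9: Authorised Issuance (section 4)? no; or Standard Placement (section 8)? no. So the offer is not a Class-H Offer.
Under section 1: Regulated Scheme (section 3)? no; Tier VI Distribution (section 2)? yes; Class-H Offer (section 9)? no — 1 of 3 hold (need ≥2) → not satisfied.

No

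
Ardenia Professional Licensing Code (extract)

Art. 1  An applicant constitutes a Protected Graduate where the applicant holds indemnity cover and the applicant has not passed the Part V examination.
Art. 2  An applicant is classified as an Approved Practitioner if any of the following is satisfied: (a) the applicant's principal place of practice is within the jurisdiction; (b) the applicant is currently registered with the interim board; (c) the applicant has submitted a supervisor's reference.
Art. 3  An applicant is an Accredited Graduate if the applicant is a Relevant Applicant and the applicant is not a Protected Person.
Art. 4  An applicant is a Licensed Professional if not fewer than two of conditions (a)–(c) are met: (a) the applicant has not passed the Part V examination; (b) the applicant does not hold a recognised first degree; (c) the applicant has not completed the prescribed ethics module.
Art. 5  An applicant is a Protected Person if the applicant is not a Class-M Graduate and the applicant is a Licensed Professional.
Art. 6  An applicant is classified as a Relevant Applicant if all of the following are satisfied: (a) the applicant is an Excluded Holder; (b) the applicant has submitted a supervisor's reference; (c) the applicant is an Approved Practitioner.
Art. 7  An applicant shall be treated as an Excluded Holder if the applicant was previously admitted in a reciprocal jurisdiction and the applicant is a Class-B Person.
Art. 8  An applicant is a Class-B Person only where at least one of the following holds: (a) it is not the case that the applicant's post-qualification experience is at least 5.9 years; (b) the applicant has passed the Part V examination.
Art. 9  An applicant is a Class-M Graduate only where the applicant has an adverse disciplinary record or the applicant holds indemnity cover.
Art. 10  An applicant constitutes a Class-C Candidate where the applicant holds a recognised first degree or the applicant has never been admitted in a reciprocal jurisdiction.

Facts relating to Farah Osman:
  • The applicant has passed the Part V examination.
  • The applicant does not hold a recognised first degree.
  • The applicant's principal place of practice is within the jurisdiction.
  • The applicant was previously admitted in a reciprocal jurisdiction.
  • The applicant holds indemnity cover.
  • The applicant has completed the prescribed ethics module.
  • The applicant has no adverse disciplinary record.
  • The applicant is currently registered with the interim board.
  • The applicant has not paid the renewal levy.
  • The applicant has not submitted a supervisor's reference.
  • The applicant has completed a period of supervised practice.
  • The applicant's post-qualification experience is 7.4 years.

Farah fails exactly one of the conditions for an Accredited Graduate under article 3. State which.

article 8 — Class-B Person: [applicant's post-qualification experience: 7.4 years ≥ 5.9 years? yes, so negated condition no] OR [the applicant has passed the Part V examination? yes] → satisfied.
article 7 — Excluded Holder: [the applicant was previously admitted in a reciprocal jurisdiction? yes] AND [Class-B Person (article 8)? yes] → satisfied.
article 2 — Approved Practitioner: [the applicant's principal place of practice is within the jurisdiction? yes] OR [the applicant is currently registered with the interim board? yes] OR [the applicant has submitted a supervisor's reference? no] → satisfied.
article 6 — Relevant Applicant: [Excluded Holder (article 7)? yes] AND [the applicant has submitted a supervisor's reference? no] AND [Approved Practitioner (article 2)? yes] → not satisfied.
article 9 — Class-M Graduate: [the applicant has an adverse disciplinary record? no] OR [the applicant holds indemnity cover? yes] → satisfied.
article 4 — Licensed Professional: the applicant has not passed the Part V examination? no; the applicant does not hold a recognised first degree? yes; the applicant has not completed the prescribed ethics module? no — 1 of 3 hold (need ≥2) → not satisfied.
article 5 — Protected Person: [not a Class-M Graduate (article 9)? no] AND [Licensed Professional (article 4)? no] → not satisfied.
article 3 — Accredited Graduate: [Relevant Applicant (article 6)? no] AND [not a Protected Person (article 5)? yes] → not satisfied.

Relevant Applicant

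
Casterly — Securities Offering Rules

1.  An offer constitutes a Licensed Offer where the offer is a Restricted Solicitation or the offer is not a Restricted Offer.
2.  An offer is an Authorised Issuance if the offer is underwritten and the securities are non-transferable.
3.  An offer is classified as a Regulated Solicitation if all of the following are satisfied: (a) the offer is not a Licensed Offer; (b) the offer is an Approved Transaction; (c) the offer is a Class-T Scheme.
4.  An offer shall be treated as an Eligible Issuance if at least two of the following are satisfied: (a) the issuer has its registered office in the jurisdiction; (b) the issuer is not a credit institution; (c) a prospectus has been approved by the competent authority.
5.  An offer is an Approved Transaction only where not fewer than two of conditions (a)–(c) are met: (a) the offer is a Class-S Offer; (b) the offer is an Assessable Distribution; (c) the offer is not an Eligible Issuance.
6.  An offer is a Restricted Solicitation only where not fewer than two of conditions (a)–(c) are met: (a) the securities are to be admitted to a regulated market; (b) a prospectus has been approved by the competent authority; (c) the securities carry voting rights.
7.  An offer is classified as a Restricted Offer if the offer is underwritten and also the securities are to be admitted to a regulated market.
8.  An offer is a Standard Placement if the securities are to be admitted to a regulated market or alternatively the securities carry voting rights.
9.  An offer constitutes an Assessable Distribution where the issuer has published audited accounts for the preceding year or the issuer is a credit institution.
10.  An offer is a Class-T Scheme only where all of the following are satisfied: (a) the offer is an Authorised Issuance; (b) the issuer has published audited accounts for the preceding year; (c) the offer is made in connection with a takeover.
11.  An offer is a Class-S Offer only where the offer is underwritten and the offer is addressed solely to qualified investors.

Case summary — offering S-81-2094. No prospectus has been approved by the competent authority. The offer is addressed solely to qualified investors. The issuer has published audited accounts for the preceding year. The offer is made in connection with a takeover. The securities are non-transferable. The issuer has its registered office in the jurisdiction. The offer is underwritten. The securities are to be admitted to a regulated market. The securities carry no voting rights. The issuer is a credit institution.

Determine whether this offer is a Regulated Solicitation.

Under paragraph 6: the securities are to be admitted to a regulated market? yes; a prospectus has been approved by the competent authority? no; the securities carry voting rights? no — 1 of 3 hold (need ≥2) → not satisfied.
Under paragraph 7: the offer is underwritten? yes; and the securities are to be admitted to a regulated market? yes. So the offer is a Restricted Offer.
Under paragraph 1: Restricted Solicitation (paragraph 6)? no; or not a Restricted Offer (paragraph 7)? no. So the offer is not a Licensed Offer.
Under paragraph 11: the offer is underwritten? yes; and the offer is addressed solely to qualified investors? yes. So the offer is a Class-S Offer.
Under paragraph 9: the issuer has published audited accounts for the preceding year? yes; or the issuer is a credit institution? yes. So the offer is an Assessable Distribution.
Under paragraph 4: the issuer has its registered office in the jurisdiction? yes; the issuer is not a credit institution? no; a prospectus has been approved by the competent authority? no — 1 of 3 hold (need ≥2) → not satisfied.
Under paragraph 5: Class-S Offer (paragraph 11)? yes; Assessable Distribution (paragraph 9)? yes; not an Eligible Issuance (paragraph 4)? yes — 3 of 3 hold (need ≥2) → satisfied.
Under paragraph 2: the offer is underwritten? yes; and the securities are non-transferable? yes. So the offer is an Authorised Issuance.
Under paragraph 10: Authorised Issuance (paragraph 2)? yes; and the issuer has published audited accounts for the preceding year? yes; and the offer is made in connection with a takeover? yes. So the offer is a Class-T Scheme.
Under paragraph 3: not a Licensed Offer (paragraph 1)? yes; and Approved Transaction (paragraph 5)? yes; and Class-T Scheme (paragraph 10)? yes. So the offer is a Regulated Solicitation.

Yes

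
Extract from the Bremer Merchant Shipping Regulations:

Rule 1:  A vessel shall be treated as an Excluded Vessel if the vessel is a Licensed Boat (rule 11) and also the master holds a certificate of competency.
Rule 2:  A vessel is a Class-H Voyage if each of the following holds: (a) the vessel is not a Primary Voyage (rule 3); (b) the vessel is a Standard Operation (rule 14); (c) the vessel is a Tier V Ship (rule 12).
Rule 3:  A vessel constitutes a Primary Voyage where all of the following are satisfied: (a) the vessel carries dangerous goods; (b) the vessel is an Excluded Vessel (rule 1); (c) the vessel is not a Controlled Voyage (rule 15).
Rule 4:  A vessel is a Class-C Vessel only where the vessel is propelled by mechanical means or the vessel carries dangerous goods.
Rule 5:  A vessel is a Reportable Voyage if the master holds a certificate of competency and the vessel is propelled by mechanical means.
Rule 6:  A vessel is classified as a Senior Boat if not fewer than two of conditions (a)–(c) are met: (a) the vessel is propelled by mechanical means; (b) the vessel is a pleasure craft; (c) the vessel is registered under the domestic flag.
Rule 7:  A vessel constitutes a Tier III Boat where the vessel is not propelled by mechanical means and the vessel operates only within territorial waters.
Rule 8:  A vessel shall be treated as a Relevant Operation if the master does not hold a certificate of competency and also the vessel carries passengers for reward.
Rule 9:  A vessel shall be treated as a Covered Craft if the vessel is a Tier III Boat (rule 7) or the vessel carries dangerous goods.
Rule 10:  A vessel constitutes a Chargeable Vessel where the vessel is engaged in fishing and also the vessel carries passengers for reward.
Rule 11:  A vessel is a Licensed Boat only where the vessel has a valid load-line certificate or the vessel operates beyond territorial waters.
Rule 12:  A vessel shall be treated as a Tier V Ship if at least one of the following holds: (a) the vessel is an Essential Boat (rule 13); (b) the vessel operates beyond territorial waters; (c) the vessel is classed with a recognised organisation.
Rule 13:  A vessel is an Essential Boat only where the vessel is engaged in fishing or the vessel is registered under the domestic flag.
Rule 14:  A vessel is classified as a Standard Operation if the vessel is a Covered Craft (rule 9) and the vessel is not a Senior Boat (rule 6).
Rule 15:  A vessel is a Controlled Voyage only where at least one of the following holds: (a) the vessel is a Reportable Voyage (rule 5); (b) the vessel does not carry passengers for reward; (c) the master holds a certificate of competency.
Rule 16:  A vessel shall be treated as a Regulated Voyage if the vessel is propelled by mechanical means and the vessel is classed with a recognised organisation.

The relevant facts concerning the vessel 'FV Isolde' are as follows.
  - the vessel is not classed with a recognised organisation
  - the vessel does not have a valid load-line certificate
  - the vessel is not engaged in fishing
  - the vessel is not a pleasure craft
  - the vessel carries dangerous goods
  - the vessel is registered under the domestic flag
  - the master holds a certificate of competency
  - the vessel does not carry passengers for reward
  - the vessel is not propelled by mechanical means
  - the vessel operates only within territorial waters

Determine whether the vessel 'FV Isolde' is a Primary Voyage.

rule 11 — Licensed Boat: [the vessel has a valid load-line certificate? no] OR [the vessel operates beyond territorial waters? no] → not satisfied.
rule 1 — Excluded Vessel: [Licensed Boat (rule 11)? no] AND [the master holds a certificate of competency? yes] → not satisfied.
rule 5 — Reportable Voyage: [the master holds a certificate of competency? yes] AND [the vessel is propelled by mechanical means? no] → not satisfied.
rule 15 — Controlled Voyage: [Reportable Voyage (rule 5)? no] OR [the vessel does not carry passengers for reward? yes] OR [the master holds a certificate of competency? yes] → satisfied.
rule 3 — Primary Voyage: [the vessel carries dangerous goods? yes] AND [Excluded Vessel (rule 1)? no] AND [not a Controlled Voyage (rule 15)? no] → not satisfied.

No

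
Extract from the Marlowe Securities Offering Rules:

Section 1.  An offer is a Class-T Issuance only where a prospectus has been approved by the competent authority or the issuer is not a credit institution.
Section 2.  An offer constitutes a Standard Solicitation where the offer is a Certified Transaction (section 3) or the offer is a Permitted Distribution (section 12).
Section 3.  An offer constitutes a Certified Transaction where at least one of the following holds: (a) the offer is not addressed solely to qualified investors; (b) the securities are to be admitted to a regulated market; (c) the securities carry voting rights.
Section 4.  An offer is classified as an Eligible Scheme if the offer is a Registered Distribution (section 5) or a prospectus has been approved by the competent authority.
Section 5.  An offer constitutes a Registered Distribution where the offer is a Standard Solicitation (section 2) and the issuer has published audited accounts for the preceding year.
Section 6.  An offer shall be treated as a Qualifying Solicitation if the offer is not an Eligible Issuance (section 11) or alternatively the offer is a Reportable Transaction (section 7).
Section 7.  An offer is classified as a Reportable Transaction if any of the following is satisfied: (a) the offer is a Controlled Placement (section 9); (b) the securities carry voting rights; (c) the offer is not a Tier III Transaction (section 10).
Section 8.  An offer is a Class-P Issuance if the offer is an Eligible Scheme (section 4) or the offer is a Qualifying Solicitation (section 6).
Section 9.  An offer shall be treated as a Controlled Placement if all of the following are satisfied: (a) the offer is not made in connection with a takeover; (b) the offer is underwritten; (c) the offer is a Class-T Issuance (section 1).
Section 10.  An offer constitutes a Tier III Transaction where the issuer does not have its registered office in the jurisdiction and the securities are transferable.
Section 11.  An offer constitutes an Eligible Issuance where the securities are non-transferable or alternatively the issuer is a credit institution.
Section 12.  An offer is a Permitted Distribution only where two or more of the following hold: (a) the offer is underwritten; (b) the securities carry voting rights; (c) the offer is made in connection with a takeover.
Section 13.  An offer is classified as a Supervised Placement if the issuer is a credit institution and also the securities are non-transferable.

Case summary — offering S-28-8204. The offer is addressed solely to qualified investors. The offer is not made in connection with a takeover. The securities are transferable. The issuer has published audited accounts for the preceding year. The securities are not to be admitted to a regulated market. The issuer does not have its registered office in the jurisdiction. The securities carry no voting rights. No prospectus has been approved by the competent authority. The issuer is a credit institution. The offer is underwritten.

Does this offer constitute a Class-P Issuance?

Under section 3: the offer is not addressed solely to qualified investors? no; or the securities are to be admitted to a regulated market? no; or the securities carry voting rights? no. So the offer is not a Certified Transaction.
Under section 12: the offer is underwritten? yes; the securities carry voting rights? no; the offer is made in connection with a takeover? no — 1 of 3 hold (need ≥2) → not satisfied.
Under section 2: Certified Transaction (section 3)? no; or Permitted Distribution (section 12)? no. So the offer is not a Standard Solicitation.
Under section 5: Standard Solicitation (section 2)? no; and the issuer has published audited accounts for the preceding year? yes. So the offer is not a Registered Distribution.
Under section 4: Registered Distribution (section 5)? no; or a prospectus has been approved by the competent authority? no. So the offer is not an Eligible Scheme.
Under section 11: the securities are non-transferable? no; or the issuer is a credit institution? yes. So the offer is an Eligible Issuance.
Under section 1: a prospectus has been approved by the competent authority? no; or the issuer is not a credit institution? no. So the offer is not a Class-T Issuance.
Under section 9: the offer is not made in connection with a takeover? yes; and the offer is underwritten? yes; and Class-T Issuance (section 1)? no. So the offer is not a Controlled Placement.
Under section 10: the issuer does not have its registered office in the jurisdiction? yes; and the securities are transferable? yes. So the offer is a Tier III Transaction.
Under section 7: Controlled Placement (section 9)? no; or the securities carry voting rights? no; or not a Tier III Transaction (section 10)? no. So the offer is not a Reportable Transaction.
Under section 6: not an Eligible Issuance (section 11)? no; or Reportable Transaction (section 7)? no. So the offer is not a Qualifying Solicitation.
Under section 8: Eligible Scheme (section 4)? no; or Qualifying Solicitation (section 6)? no. So the offer is not a Class-P Issuance.

No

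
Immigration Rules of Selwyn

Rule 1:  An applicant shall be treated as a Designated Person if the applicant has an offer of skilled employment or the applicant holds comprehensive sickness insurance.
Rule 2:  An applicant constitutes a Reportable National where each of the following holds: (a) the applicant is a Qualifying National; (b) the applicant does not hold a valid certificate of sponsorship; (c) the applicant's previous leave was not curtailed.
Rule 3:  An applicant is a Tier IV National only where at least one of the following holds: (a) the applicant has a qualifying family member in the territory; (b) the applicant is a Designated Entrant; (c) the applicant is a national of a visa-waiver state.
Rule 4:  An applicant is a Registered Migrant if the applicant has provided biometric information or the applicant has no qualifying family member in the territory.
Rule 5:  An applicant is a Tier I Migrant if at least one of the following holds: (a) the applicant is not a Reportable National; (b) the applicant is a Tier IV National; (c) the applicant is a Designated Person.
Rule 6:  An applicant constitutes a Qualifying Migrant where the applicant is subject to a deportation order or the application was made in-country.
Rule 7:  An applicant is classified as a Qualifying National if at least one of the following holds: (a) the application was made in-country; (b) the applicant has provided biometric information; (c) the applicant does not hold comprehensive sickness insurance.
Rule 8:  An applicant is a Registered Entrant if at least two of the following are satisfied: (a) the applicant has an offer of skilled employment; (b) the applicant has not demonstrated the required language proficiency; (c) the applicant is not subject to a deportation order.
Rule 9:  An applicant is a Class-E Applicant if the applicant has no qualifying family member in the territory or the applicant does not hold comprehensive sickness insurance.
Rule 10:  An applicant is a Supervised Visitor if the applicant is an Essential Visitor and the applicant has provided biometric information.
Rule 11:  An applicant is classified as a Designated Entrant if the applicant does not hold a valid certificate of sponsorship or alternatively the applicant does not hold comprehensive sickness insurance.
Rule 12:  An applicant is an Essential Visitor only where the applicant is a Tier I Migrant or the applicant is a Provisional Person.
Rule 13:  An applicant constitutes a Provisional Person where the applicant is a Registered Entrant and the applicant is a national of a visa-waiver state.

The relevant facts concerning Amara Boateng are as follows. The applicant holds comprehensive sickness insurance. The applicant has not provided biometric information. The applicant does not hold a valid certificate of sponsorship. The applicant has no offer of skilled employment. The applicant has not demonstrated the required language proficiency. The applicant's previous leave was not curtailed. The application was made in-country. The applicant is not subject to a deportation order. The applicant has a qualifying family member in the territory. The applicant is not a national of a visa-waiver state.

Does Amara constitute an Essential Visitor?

rule 7 — Qualifying National: [the application was made in-country? yes] OR [the applicant has provided biometric information? no] OR [the applicant does not hold comprehensive sickness insurance? no] → satisfied.
rule 2 — Reportable National: [Qualifying National (rule 7)? yes] AND [the applicant does not hold a valid certificate of sponsorship? yes] AND [the applicant's previous leave was not curtailed? yes] → satisfied.
rule 11 — Designated Entrant: [the applicant does not hold a valid certificate of sponsorship? yes] OR [the applicant does not hold comprehensive sickness insurance? no] → satisfied.
rule 3 — Tier IV National: [the applicant has a qualifying family member in the territory? yes] OR [Designated Entrant (rule 11)? yes] OR [the applicant is a national of a visa-waiver state? no] → satisfied.
rule 1 — Designated Person: [the applicant has an offer of skilled employment? no] OR [the applicant holds comprehensive sickness insurance? yes] → satisfied.
rule 5 — Tier I Migrant: [not a Reportable National (rule 2)? no] OR [Tier IV National (rule 3)? yes] OR [Designated Person (rule 1)? yes] → satisfied.
rule 8 — Registered Entrant: the applicant has an offer of skilled employment? no; the applicant has not demonstrated the required language proficiency? yes; the applicant is not subject to a deportation order? yes — 2 of 3 hold (need ≥2) → satisfied.
rule 13 — Provisional Person: [Registered Entrant (rule 8)? yes] AND [the applicant is a national of a visa-waiver state? no] → not satisfied.
rule 12 — Essential Visitor: [Tier I Migrant (rule 5)? yes] OR [Provisional Person (rule 13)? no] → satisfied.

Yes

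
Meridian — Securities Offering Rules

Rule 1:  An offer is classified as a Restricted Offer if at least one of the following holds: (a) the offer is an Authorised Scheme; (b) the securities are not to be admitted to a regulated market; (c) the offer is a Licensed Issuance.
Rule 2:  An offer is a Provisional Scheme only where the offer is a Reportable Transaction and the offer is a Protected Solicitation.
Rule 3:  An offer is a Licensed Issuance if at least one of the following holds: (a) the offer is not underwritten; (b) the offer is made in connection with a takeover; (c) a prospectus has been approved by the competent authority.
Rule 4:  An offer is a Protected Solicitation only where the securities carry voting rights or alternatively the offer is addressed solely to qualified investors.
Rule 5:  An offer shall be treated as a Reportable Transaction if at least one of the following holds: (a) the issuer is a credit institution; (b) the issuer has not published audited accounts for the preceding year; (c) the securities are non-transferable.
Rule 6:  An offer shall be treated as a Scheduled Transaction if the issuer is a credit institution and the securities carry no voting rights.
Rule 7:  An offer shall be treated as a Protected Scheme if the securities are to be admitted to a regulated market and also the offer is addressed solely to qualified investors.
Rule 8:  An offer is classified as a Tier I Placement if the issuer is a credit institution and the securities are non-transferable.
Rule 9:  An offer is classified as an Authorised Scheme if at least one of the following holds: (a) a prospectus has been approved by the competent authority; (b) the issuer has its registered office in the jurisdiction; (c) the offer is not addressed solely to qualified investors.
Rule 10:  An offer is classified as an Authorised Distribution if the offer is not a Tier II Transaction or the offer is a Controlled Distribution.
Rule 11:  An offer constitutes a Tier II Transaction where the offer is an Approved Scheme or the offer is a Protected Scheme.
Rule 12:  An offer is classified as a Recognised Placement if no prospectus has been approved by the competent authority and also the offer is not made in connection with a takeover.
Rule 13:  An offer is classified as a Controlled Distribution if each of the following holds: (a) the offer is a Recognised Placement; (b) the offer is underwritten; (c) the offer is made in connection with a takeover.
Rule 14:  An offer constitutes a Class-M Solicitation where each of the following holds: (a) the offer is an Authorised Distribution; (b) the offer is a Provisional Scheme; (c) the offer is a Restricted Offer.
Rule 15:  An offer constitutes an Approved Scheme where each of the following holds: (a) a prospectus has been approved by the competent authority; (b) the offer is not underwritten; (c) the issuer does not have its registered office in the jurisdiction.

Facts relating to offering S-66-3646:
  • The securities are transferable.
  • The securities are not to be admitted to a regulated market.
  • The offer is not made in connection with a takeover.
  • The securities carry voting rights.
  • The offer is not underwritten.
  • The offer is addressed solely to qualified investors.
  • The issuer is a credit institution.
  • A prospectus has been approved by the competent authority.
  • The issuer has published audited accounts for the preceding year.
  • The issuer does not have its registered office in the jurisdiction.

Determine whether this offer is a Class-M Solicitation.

No

rule 15 — Approved Scheme: [a prospectus has been approved by the competent authority? yes] AND [the offer is not underwritten? yes] AND [the issuer does not have its registered office in the jurisdiction? yes] → satisfied.
rule 7 — Protected Scheme: [the securities are to be admitted to a regulated market? no] AND [the offer is addressed solely to qualified investors? yes] → not satisfied.
rule 11 — Tier II Transaction: [Approved Scheme (rule 15)? yes] OR [Protected Scheme (rule 7)? no] → satisfied.
rule 12 — Recognised Placement: [no prospectus has been approved by the competent authority? no] AND [the offer is not made in connection with a takeover? yes] → not satisfied.
rule 13 — Controlled Distribution: [Recognised Placement (rule 12)? no] AND [the offer is underwritten? no] AND [the offer is made in connection with a takeover? no] → not satisfied.
rule 10 — Authorised Distribution: [not a Tier II Transaction (rule 11)? no] OR [Controlled Distribution (rule 13)? no] → not satisfied.
rule 5 — Reportable Transaction: [the issuer is a credit institution? yes] OR [the issuer has not published audited accounts for the preceding year? no] OR [the securities are non-transferable? no] → satisfied.
rule 4 — Protected Solicitation: [the securities carry voting rights? yes] OR [the offer is addressed solely to qualified investors? yes] → satisfied.
rule 2 — Provisional Scheme: [Reportable Transaction (rule 5)? yes] AND [Protected Solicitation (rule 4)? yes] → satisfied.
rule 9 — Authorised Scheme: [a prospectus has been approved by the competent authority? yes] OR [the issuer has its registered office in the jurisdiction? no] OR [the offer is not addressed solely to qualified investors? no] → satisfied.
rule 3 — Licensed Issuance: [the offer is not underwritten? yes] OR [the offer is made in connection with a takeover? no] OR [a prospectus has been approved by the competent authority? yes] → satisfied.
rule 1 — Restricted Offer: [Authorised Scheme (rule 9)? yes] OR [the securities are not to be admitted to a regulated market? yes] OR [Licensed Issuance (rule 3)? yes] → satisfied.
rule 14 — Class-M Solicitation: [Authorised Distribution (rule 10)? no] AND [Provisional Scheme (rule 2)? yes] AND [Restricted Offer (rule 1)? yes] → not satisfied.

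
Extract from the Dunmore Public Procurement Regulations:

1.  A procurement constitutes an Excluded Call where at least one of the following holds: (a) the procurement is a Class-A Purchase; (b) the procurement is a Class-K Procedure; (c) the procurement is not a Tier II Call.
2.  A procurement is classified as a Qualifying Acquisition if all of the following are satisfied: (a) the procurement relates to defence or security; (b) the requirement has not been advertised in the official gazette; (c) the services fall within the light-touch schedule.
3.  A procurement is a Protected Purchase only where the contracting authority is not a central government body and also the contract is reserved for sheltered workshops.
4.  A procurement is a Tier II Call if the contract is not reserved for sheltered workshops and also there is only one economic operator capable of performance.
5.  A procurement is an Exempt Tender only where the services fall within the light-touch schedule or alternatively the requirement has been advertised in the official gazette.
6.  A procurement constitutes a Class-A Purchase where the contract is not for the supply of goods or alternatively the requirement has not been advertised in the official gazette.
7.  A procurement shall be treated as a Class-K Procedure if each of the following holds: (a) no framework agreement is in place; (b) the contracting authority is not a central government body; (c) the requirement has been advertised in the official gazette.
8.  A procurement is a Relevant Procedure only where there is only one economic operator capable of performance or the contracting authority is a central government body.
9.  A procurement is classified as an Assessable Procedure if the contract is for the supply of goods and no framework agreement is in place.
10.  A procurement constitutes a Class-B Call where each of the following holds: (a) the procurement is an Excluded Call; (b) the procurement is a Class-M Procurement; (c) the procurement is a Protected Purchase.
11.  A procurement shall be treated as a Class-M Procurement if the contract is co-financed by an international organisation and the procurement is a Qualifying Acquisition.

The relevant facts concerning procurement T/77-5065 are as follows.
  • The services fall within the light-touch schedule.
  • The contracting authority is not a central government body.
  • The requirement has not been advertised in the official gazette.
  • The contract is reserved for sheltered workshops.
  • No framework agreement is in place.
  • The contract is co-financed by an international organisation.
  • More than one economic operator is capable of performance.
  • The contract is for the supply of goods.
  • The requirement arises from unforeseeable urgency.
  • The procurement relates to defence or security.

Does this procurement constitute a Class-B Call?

Under paragraph 6: the contract is not for the supply of goods? no; or the requirement has not been advertised in the official gazette? yes. So the procurement is a Class-A Purchase.
Under paragraph 7: no framework agreement is in place? yes; and the contracting authority is not a central government body? yes; and the requirement has been advertised in the official gazette? no. So the procurement is not a Class-K Procedure.
Under paragraph 4: the contract is not reserved for sheltered workshops? no; and there is only one economic operator capable of performance? no. So the procurement is not a Tier II Call.
Under paragraph 1: Class-A Purchase (paragraph 6)? yes; or Class-K Procedure (paragraph 7)? no; or not a Tier II Call (paragraph 4)? yes. So the procurement is an Excluded Call.
Under paragraph 2: the procurement relates to defence or security? yes; and the requirement has not been advertised in the official gazette? yes; and the services fall within the light-touch schedule? yes. So the procurement is a Qualifying Acquisition.
Under paragraph 11: the contract is co-financed by an international organisation? yes; and Qualifying Acquisition (paragraph 2)? yes. So the procurement is a Class-M Procurement.
Under paragraph 3: the contracting authority is not a central government body? yes; and the contract is reserved for sheltered workshops? yes. So the procurement is a Protected Purchase.
Under paragraph 10: Excluded Call (paragraph 1)? yes; and Class-M Procurement (paragraph 11)? yes; and Protected Purchase (paragraph 3)? yes. So the procurement is a Class-B Call.

Yes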